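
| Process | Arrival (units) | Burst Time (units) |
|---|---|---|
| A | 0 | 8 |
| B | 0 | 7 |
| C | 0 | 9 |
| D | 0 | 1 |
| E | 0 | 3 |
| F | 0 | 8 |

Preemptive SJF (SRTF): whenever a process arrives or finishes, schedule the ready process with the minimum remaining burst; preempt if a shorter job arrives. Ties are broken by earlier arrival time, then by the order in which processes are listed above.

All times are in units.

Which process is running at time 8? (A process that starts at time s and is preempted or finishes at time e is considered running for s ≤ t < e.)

Schedule: | D 0-1 | E 1-4 | B 4-11 | A 11-19 | F 19-27 | C 27-36 |
Completion: A=19  B=11  C=36  D=1  E=4  F=27
Turnaround (C−A): A=19  B=11  C=36  D=1  E=4  F=27

B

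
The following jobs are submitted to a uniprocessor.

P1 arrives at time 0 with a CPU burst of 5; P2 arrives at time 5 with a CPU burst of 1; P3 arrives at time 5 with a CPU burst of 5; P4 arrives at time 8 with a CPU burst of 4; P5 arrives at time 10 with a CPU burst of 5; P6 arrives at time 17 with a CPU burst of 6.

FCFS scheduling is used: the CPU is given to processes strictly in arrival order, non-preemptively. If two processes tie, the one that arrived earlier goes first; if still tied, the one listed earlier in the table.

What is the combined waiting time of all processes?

12

Schedule: | P1 0-5 | P2 5-6 | P3 6-11 | P4 11-15 | P5 15-20 | P6 20-26 |
Completion: P1=5  P2=6  P3=11  P4=15  P5=20  P6=26
Turnaround (C−A): P1=5  P2=1  P3=6  P4=7  P5=10  P6=9
Waiting = turnaround − burst: P1=0, P2=0, P3=1, P4=3, P5=5, P6=3
Total waiting = 0 + 0 + 1 + 3 + 5 + 3 = 12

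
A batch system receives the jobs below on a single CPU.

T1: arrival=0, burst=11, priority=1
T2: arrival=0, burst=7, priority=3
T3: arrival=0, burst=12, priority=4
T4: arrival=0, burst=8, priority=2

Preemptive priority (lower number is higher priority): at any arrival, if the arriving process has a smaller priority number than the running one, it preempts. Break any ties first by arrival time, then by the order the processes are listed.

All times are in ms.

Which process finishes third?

T2

Gantt: | T1 0-11 | T4 11-19 | T2 19-26 | T3 26-38 |
Completion: T1=11  T2=26  T3=38  T4=19
Finish order: T1 → T4 → T2 → T3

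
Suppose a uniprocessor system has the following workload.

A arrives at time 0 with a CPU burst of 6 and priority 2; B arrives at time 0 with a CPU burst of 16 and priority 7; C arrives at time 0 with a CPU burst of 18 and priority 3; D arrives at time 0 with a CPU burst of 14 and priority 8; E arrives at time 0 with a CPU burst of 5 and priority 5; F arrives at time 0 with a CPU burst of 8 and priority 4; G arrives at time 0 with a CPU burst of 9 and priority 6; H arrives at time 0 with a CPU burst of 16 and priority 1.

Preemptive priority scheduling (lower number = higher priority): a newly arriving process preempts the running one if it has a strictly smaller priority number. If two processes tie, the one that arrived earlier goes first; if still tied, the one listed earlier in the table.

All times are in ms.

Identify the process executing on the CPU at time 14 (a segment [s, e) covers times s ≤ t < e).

Timeline: | H 0-16 | A 16-22 | C 22-40 | F 40-48 | E 48-53 | G 53-62 | B 62-78 | D 78-92 |
Completion: A=22  B=78  C=40  D=92  E=53  F=48  G=62  H=16
Turnaround (C−A): A=22  B=78  C=40  D=92  E=53  F=48  G=62  H=16

H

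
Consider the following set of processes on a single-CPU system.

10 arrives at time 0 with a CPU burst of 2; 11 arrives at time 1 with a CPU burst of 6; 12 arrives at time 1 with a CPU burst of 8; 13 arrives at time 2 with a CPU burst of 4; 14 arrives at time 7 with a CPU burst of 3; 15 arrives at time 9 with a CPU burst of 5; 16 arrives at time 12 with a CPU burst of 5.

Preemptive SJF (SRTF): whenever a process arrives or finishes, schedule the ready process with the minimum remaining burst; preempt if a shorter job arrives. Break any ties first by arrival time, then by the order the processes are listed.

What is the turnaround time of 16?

13

Gantt: | 10 0-2 | 13 2-6 | 11 6-7 | 14 7-10 | 11 10-15 | 15 15-20 | 16 20-25 | 12 25-33 |
Completion: 10=2  11=15  12=33  13=6  14=10  15=20  16=25
Turnaround (C−A): 10=2  11=14  12=32  13=4  14=3  15=11  16=13
Turnaround(16) = completion − arrival = 25 − 12 = 13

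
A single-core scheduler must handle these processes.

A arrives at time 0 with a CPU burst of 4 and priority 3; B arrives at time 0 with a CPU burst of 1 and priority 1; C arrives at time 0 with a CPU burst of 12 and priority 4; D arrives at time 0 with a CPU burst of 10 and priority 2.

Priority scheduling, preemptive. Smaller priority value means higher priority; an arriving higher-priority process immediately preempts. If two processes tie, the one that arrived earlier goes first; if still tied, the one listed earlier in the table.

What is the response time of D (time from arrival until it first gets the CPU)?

1

Gantt: | B 0-1 | D 1-11 | A 11-15 | C 15-27 |
Completion: A=15  B=1  C=27  D=11
Response(D) = first start − arrival = 1 − 0 = 1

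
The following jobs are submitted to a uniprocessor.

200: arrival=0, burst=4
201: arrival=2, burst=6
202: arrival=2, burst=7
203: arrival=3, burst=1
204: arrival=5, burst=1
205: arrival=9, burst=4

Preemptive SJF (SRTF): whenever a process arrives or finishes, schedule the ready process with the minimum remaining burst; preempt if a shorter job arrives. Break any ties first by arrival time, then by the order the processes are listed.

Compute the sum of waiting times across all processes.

Timeline: | 200 0-4 | 203 4-5 | 204 5-6 | 201 6-12 | 205 12-16 | 202 16-23 |
Completion: 200=4  201=12  202=23  203=5  204=6  205=16
Waiting = turnaround − burst: 200=0, 201=4, 202=14, 203=1, 204=0, 205=3
Total waiting = 0 + 4 + 14 + 1 + 0 + 3 = 22

22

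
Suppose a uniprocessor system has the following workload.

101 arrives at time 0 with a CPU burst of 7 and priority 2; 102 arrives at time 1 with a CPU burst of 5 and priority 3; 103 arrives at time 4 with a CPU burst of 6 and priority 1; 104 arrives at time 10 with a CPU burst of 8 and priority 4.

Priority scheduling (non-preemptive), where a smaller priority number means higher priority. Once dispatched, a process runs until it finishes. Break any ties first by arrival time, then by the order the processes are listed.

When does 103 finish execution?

13

Timeline: | 101 0-7 | 103 7-13 | 102 13-18 | 104 18-26 |
Completion: 101=7  102=18  103=13  104=26
Turnaround (C−A): 101=7  102=17  103=9  104=16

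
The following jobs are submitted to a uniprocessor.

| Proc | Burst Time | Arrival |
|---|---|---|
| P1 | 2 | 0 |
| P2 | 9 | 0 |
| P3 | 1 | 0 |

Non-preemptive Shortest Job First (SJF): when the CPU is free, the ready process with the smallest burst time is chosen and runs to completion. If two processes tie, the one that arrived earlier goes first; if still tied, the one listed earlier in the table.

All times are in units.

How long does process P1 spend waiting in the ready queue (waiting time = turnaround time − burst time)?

1

Schedule: | P3 0-1 | P1 1-3 | P2 3-12 |
Completion: P1=3  P2=12  P3=1
Turnaround (C−A): P1=3  P2=12  P3=1
Waiting(P1) = turnaround − burst = 3 − 2 = 1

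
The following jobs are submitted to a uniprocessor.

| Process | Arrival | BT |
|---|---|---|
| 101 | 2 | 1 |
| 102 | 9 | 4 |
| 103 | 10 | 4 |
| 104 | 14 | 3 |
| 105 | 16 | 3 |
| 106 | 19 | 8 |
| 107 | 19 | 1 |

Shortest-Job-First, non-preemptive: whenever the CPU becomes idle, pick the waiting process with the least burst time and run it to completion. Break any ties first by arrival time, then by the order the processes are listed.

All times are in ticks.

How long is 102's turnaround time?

Timeline: | idle 0-2 | 101 2-3 | idle 3-9 | 102 9-13 | 103 13-17 | 104 17-20 | 107 20-21 | 105 21-24 | 106 24-32 |
Completion: 101=3  102=13  103=17  104=20  105=24  106=32  107=21
Turnaround (C−A): 101=1  102=4  103=7  104=6  105=8  106=13  107=2
Turnaround(102) = completion − arrival = 13 − 9 = 4

4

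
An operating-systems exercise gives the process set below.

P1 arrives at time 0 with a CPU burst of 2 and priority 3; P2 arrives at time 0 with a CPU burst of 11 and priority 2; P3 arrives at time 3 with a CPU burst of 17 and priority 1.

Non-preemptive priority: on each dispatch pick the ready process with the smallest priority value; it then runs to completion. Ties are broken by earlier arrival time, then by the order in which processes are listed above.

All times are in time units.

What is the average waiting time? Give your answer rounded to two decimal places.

12.00

Schedule: | P2 0-11 | P3 11-28 | P1 28-30 |
Completion: P1=30  P2=11  P3=28
Turnaround (C−A): P1=30  P2=11  P3=25
Waiting times: P1=28, P2=0, P3=8
Average waiting = (28+0+8) / 3 = 36/3 = 12.00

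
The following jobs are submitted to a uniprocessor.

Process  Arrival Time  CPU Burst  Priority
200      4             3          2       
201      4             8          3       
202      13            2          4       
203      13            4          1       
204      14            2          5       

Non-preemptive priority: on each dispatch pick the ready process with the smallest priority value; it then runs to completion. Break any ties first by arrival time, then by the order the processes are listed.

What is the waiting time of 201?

Gantt: | idle 0-4 | 200 4-7 | 201 7-15 | 203 15-19 | 202 19-21 | 204 21-23 |
Completion: 200=7  201=15  202=21  203=19  204=23
Turnaround (C−A): 200=3  201=11  202=8  203=6  204=9
Waiting(201) = turnaround − burst = 11 − 8 = 3

3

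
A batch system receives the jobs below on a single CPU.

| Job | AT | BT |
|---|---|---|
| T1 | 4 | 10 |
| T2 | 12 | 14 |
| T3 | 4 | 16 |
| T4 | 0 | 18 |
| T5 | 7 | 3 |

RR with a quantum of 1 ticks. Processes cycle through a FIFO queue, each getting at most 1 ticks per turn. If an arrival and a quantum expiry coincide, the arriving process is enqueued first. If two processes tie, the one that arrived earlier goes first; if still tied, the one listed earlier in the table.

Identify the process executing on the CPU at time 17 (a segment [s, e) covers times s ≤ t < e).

T3

Gantt: | T4 0-4 | T1 4-5 | T3 5-6 | T4 6-7 | T1 7-8 | T3 8-9 | T5 9-10 | T4 10-11 | T1 11-12 | T3 12-13 | T5 13-14 | T4 14-15 | T2 15-16 | T1 16-17 | T3 17-18 | T5 18-19 | T4 19-20 | T2 20-21 | T1 21-22 | T3 22-23 | T4 23-24 | T2 24-25 | T1 25-26 | T3 26-27 | T4 27-28 | T2 28-29 | T1 29-30 | T3 30-31 | T4 31-32 | T2 32-33 | T1 33-34 | T3 34-35 | T4 35-36 | T2 36-37 | T1 37-38 | T3 38-39 | T4 39-40 | T2 40-41 | T1 41-42 | T3 42-43 | T4 43-44 | T2 44-45 | T3 45-46 | T4 46-47 | T2 47-48 | T3 48-49 | T4 49-50 | T2 50-51 | T3 51-52 | T4 52-53 | T2 53-54 | T3 54-55 | T4 55-56 | T2 56-57 | T3 57-58 | T2 58-59 | T3 59-60 | T2 60-61 |
Completion: T1=42  T2=61  T3=60  T4=56  T5=19
Turnaround (C−A): T1=38  T2=49  T3=56  T4=56  T5=12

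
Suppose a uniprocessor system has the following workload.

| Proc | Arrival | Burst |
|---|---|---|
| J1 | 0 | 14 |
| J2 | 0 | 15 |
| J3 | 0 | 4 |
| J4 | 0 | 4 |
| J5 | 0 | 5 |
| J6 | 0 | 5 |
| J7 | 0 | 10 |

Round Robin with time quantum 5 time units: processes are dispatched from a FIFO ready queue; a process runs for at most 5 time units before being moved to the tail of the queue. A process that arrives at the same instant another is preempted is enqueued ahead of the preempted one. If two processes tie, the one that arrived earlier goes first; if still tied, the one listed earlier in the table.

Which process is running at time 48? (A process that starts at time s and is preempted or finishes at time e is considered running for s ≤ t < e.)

J1

Timeline: | J1 0-5 | J2 5-10 | J3 10-14 | J4 14-18 | J5 18-23 | J6 23-28 | J7 28-33 | J1 33-38 | J2 38-43 | J7 43-48 | J1 48-52 | J2 52-57 |
Completion: J1=52  J2=57  J3=14  J4=18  J5=23  J6=28  J7=48
Turnaround (C−A): J1=52  J2=57  J3=14  J4=18  J5=23  J6=28  J7=48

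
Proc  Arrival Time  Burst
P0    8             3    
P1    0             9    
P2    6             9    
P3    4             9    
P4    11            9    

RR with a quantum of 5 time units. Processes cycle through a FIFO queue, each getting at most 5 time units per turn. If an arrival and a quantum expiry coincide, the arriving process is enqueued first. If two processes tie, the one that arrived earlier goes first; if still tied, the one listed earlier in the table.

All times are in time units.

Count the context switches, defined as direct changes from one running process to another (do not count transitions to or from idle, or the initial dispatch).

Timeline: | P1 0-5 | P3 5-10 | P1 10-14 | P2 14-19 | P0 19-22 | P3 22-26 | P4 26-31 | P2 31-35 | P4 35-39 |
Completion: P0=22  P1=14  P2=35  P3=26  P4=39
Turnaround (C−A): P0=14  P1=14  P2=29  P3=22  P4=28

8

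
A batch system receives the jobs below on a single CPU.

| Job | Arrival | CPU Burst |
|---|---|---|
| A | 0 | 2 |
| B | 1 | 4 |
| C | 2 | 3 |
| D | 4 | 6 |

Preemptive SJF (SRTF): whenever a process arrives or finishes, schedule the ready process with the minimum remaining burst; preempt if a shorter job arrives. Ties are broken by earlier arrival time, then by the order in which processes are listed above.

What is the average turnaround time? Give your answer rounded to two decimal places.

Timeline: | A 0-2 | C 2-5 | B 5-9 | D 9-15 |
Completion: A=2  B=9  C=5  D=15
Turnaround times: A=2, B=8, C=3, D=11
Average turnaround = (2+8+3+11) / 4 = 24/4 = 6.00

6.00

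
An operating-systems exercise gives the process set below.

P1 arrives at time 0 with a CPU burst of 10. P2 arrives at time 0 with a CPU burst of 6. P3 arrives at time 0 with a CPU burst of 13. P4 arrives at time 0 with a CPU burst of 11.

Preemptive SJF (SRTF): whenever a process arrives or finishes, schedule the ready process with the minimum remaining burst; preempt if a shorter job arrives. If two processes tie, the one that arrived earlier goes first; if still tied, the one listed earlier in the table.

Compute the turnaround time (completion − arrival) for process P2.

6

Schedule: | P2 0-6 | P1 6-16 | P4 16-27 | P3 27-40 |
Completion: P1=16  P2=6  P3=40  P4=27
Turnaround (C−A): P1=16  P2=6  P3=40  P4=27
Turnaround(P2) = completion − arrival = 6 − 0 = 6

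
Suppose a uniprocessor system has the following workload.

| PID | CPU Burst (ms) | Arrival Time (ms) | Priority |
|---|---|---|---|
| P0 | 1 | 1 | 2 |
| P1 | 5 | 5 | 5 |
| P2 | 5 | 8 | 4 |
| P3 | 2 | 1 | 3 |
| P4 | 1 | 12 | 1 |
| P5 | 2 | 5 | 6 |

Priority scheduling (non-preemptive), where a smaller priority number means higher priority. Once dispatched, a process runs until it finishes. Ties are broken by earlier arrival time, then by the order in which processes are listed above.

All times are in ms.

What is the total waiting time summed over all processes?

Timeline: | idle 0-1 | P0 1-2 | P3 2-4 | idle 4-5 | P1 5-10 | P2 10-15 | P4 15-16 | P5 16-18 |
Completion: P0=2  P1=10  P2=15  P3=4  P4=16  P5=18
Turnaround (C−A): P0=1  P1=5  P2=7  P3=3  P4=4  P5=13
Waiting = turnaround − burst: P0=0, P1=0, P2=2, P3=1, P4=3, P5=11
Total waiting = 0 + 0 + 2 + 1 + 3 + 11 = 17

17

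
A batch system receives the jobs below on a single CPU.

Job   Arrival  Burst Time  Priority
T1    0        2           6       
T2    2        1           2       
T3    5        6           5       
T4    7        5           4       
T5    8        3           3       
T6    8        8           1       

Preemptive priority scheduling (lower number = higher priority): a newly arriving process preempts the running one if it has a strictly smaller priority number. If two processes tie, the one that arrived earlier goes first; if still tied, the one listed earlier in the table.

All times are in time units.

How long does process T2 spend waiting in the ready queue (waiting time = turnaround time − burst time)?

Timeline: | T1 0-2 | T2 2-3 | idle 3-5 | T3 5-7 | T4 7-8 | T6 8-16 | T5 16-19 | T4 19-23 | T3 23-27 |
Completion: T1=2  T2=3  T3=27  T4=23  T5=19  T6=16
Waiting(T2) = turnaround − burst = 1 − 1 = 0

0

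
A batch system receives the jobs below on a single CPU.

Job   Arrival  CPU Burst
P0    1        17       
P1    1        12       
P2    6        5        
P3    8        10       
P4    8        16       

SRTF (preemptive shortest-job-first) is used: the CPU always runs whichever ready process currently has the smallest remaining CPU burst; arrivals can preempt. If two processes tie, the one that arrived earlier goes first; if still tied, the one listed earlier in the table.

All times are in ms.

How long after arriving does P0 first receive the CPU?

43

Timeline: | idle 0-1 | P1 1-6 | P2 6-11 | P1 11-18 | P3 18-28 | P4 28-44 | P0 44-61 |
Completion: P0=61  P1=18  P2=11  P3=28  P4=44
Turnaround (C−A): P0=60  P1=17  P2=5  P3=20  P4=36
Response(P0) = first start − arrival = 44 − 1 = 43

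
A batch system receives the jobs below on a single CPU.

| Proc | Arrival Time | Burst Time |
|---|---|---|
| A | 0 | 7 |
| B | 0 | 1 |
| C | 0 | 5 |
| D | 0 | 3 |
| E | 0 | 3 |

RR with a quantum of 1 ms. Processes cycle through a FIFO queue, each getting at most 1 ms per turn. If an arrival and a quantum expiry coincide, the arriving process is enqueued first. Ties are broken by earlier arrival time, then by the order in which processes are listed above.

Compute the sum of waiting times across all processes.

44

Timeline: | A 0-1 | B 1-2 | C 2-3 | D 3-4 | E 4-5 | A 5-6 | C 6-7 | D 7-8 | E 8-9 | A 9-10 | C 10-11 | D 11-12 | E 12-13 | A 13-14 | C 14-15 | A 15-16 | C 16-17 | A 17-19 |
Completion: A=19  B=2  C=17  D=12  E=13
Turnaround (C−A): A=19  B=2  C=17  D=12  E=13
Waiting = turnaround − burst: A=12, B=1, C=12, D=9, E=10
Total waiting = 12 + 1 + 12 + 9 + 10 = 44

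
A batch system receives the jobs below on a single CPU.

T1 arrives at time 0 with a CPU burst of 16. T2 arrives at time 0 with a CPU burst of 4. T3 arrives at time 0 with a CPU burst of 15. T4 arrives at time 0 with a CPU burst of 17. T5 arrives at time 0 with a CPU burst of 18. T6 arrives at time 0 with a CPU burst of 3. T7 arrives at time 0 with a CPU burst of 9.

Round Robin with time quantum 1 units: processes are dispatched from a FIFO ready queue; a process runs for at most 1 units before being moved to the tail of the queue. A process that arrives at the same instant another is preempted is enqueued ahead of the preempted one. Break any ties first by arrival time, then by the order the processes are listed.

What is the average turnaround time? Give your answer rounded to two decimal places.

58.29

Gantt: | T1 0-1 | T2 1-2 | T3 2-3 | T4 3-4 | T5 4-5 | T6 5-6 | T7 6-7 | T1 7-8 | T2 8-9 | T3 9-10 | T4 10-11 | T5 11-12 | T6 12-13 | T7 13-14 | T1 14-15 | T2 15-16 | T3 16-17 | T4 17-18 | T5 18-19 | T6 19-20 | T7 20-21 | T1 21-22 | T2 22-23 | T3 23-24 | T4 24-25 | T5 25-26 | T7 26-27 | T1 27-28 | T3 28-29 | T4 29-30 | T5 30-31 | T7 31-32 | T1 32-33 | T3 33-34 | T4 34-35 | T5 35-36 | T7 36-37 | T1 37-38 | T3 38-39 | T4 39-40 | T5 40-41 | T7 41-42 | T1 42-43 | T3 43-44 | T4 44-45 | T5 45-46 | T7 46-47 | T1 47-48 | T3 48-49 | T4 49-50 | T5 50-51 | T7 51-52 | T1 52-53 | T3 53-54 | T4 54-55 | T5 55-56 | T1 56-57 | T3 57-58 | T4 58-59 | T5 59-60 | T1 60-61 | T3 61-62 | T4 62-63 | T5 63-64 | T1 64-65 | T3 65-66 | T4 66-67 | T5 67-68 | T1 68-69 | T3 69-70 | T4 70-71 | T5 71-72 | T1 72-73 | T3 73-74 | T4 74-75 | T5 75-76 | T1 76-77 | T4 77-78 | T5 78-79 | T4 79-80 | T5 80-82 |
Completion: T1=77  T2=23  T3=74  T4=80  T5=82  T6=20  T7=52
Turnaround (C−A): T1=77  T2=23  T3=74  T4=80  T5=82  T6=20  T7=52
Turnaround times: T1=77, T2=23, T3=74, T4=80, T5=82, T6=20, T7=52
Average turnaround = (77+23+74+80+82+20+52) / 7 = 408/7 = 58.29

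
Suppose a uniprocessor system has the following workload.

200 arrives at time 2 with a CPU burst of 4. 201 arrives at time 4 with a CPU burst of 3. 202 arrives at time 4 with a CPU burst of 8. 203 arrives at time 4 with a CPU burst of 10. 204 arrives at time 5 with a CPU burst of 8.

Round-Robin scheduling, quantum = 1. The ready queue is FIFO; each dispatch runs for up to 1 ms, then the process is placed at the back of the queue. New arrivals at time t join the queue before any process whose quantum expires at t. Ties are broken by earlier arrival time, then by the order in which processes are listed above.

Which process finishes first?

Timeline: | idle 0-2 | 200 2-4 | 201 4-5 | 202 5-6 | 203 6-7 | 200 7-8 | 204 8-9 | 201 9-10 | 202 10-11 | 203 11-12 | 200 12-13 | 204 13-14 | 201 14-15 | 202 15-16 | 203 16-17 | 204 17-18 | 202 18-19 | 203 19-20 | 204 20-21 | 202 21-22 | 203 22-23 | 204 23-24 | 202 24-25 | 203 25-26 | 204 26-27 | 202 27-28 | 203 28-29 | 204 29-30 | 202 30-31 | 203 31-32 | 204 32-33 | 203 33-35 |
Completion: 200=13  201=15  202=31  203=35  204=33
Turnaround (C−A): 200=11  201=11  202=27  203=31  204=28
Finish order: 200 → 201 → 202 → 204 → 203

200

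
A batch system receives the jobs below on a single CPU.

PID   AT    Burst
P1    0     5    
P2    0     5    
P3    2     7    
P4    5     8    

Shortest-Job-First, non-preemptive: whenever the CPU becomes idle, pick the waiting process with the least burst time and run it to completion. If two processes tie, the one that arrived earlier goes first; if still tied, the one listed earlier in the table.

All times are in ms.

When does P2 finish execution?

Gantt: | P1 0-5 | P2 5-10 | P3 10-17 | P4 17-25 |
Completion: P1=5  P2=10  P3=17  P4=25

10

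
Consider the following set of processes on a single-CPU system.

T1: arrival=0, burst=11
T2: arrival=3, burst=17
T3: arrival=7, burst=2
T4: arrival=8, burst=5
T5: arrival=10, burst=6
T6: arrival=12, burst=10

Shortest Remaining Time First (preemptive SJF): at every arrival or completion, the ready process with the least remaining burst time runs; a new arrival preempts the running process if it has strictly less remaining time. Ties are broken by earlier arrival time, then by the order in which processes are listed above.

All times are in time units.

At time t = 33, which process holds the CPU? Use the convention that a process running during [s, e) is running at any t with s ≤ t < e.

Timeline: | T1 0-7 | T3 7-9 | T1 9-13 | T4 13-18 | T5 18-24 | T6 24-34 | T2 34-51 |
Completion: T1=13  T2=51  T3=9  T4=18  T5=24  T6=34

T6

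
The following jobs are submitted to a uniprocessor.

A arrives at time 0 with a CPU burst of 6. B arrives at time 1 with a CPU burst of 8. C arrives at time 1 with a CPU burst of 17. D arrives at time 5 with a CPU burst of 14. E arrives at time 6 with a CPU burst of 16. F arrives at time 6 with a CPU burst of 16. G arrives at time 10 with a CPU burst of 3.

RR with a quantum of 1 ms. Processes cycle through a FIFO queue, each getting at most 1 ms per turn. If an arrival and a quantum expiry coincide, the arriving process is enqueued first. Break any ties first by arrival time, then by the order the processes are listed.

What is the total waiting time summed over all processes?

Timeline: | A 0-1 | B 1-2 | C 2-3 | A 3-4 | B 4-5 | C 5-6 | A 6-7 | D 7-8 | B 8-9 | E 9-10 | F 10-11 | C 11-12 | A 12-13 | D 13-14 | B 14-15 | G 15-16 | E 16-17 | F 17-18 | C 18-19 | A 19-20 | D 20-21 | B 21-22 | G 22-23 | E 23-24 | F 24-25 | C 25-26 | A 26-27 | D 27-28 | B 28-29 | G 29-30 | E 30-31 | F 31-32 | C 32-33 | D 33-34 | B 34-35 | E 35-36 | F 36-37 | C 37-38 | D 38-39 | B 39-40 | E 40-41 | F 41-42 | C 42-43 | D 43-44 | E 44-45 | F 45-46 | C 46-47 | D 47-48 | E 48-49 | F 49-50 | C 50-51 | D 51-52 | E 52-53 | F 53-54 | C 54-55 | D 55-56 | E 56-57 | F 57-58 | C 58-59 | D 59-60 | E 60-61 | F 61-62 | C 62-63 | D 63-64 | E 64-65 | F 65-66 | C 66-67 | D 67-68 | E 68-69 | F 69-70 | C 70-71 | D 71-72 | E 72-73 | F 73-74 | C 74-75 | E 75-76 | F 76-77 | C 77-78 | E 78-79 | F 79-80 |
Completion: A=27  B=40  C=78  D=72  E=79  F=80  G=30
Turnaround (C−A): A=27  B=39  C=77  D=67  E=73  F=74  G=20
Waiting = turnaround − burst: A=21, B=31, C=60, D=53, E=57, F=58, G=17
Total waiting = 21 + 31 + 60 + 53 + 57 + 58 + 17 = 297

297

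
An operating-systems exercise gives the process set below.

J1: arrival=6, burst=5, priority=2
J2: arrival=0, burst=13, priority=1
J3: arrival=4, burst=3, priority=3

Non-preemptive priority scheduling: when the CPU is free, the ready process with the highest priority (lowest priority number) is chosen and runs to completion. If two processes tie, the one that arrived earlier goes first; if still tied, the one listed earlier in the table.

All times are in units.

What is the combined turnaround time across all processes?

Schedule: | J2 0-13 | J1 13-18 | J3 18-21 |
Completion: J1=18  J2=13  J3=21
Turnaround (C−A): J1=12  J2=13  J3=17
Turnaround = completion − arrival: J1=12, J2=13, J3=17
Total turnaround = 12 + 13 + 17 = 42

42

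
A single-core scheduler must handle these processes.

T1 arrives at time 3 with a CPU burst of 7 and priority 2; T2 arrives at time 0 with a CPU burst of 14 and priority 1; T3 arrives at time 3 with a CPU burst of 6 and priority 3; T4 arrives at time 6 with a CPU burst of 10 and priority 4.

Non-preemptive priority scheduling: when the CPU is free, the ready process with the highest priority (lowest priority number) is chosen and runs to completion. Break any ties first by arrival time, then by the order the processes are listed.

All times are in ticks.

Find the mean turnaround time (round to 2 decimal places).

21.75

Gantt: | T2 0-14 | T1 14-21 | T3 21-27 | T4 27-37 |
Completion: T1=21  T2=14  T3=27  T4=37
Turnaround (C−A): T1=18  T2=14  T3=24  T4=31
Turnaround times: T1=18, T2=14, T3=24, T4=31
Average turnaround = (18+14+24+31) / 4 = 87/4 = 21.75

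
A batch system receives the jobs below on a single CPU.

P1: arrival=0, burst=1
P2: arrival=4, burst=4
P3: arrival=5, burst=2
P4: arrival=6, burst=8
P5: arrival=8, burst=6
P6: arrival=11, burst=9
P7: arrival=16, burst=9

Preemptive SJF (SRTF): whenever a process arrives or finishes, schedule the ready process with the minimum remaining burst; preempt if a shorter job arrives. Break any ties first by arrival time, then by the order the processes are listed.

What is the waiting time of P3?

Schedule: | P1 0-1 | idle 1-4 | P2 4-5 | P3 5-7 | P2 7-10 | P5 10-16 | P4 16-24 | P6 24-33 | P7 33-42 |
Completion: P1=1  P2=10  P3=7  P4=24  P5=16  P6=33  P7=42
Waiting(P3) = turnaround − burst = 2 − 2 = 0

0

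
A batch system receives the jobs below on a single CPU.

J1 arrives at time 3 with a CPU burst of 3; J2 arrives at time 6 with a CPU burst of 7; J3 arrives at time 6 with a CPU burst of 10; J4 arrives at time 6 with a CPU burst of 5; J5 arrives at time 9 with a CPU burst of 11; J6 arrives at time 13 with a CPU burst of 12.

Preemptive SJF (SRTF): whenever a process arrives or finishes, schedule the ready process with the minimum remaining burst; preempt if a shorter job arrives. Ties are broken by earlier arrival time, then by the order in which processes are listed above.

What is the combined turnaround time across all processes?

110

Timeline: | idle 0-3 | J1 3-6 | J4 6-11 | J2 11-18 | J3 18-28 | J5 28-39 | J6 39-51 |
Completion: J1=6  J2=18  J3=28  J4=11  J5=39  J6=51
Turnaround (C−A): J1=3  J2=12  J3=22  J4=5  J5=30  J6=38
Turnaround = completion − arrival: J1=3, J2=12, J3=22, J4=5, J5=30, J6=38
Total turnaround = 3 + 12 + 22 + 5 + 30 + 38 = 110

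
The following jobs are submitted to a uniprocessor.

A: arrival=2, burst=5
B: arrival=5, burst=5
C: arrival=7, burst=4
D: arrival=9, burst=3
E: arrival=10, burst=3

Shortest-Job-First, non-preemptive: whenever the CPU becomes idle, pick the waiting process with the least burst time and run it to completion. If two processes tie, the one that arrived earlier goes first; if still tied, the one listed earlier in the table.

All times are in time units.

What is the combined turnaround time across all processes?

Timeline: | idle 0-2 | A 2-7 | C 7-11 | D 11-14 | E 14-17 | B 17-22 |
Completion: A=7  B=22  C=11  D=14  E=17
Turnaround (C−A): A=5  B=17  C=4  D=5  E=7
Turnaround = completion − arrival: A=5, B=17, C=4, D=5, E=7
Total turnaround = 5 + 17 + 4 + 5 + 7 = 38

38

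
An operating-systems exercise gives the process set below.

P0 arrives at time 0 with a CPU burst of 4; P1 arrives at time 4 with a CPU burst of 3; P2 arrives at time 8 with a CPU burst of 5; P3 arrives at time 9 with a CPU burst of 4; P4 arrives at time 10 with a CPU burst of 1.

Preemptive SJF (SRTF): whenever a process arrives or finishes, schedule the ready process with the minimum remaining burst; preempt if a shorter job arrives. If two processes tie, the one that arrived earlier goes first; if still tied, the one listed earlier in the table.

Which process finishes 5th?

Schedule: | P0 0-4 | P1 4-7 | idle 7-8 | P2 8-10 | P4 10-11 | P2 11-14 | P3 14-18 |
Completion: P0=4  P1=7  P2=14  P3=18  P4=11
Finish order: P0 → P1 → P4 → P2 → P3

P3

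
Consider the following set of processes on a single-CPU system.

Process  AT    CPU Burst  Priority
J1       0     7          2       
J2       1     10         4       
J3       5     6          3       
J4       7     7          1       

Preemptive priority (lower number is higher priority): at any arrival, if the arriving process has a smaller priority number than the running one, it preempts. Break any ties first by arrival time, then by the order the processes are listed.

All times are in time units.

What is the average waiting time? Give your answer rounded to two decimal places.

Gantt: | J1 0-7 | J4 7-14 | J3 14-20 | J2 20-30 |
Completion: J1=7  J2=30  J3=20  J4=14
Turnaround (C−A): J1=7  J2=29  J3=15  J4=7
Waiting times: J1=0, J2=19, J3=9, J4=0
Average waiting = (0+19+9+0) / 4 = 28/4 = 7.00

7.00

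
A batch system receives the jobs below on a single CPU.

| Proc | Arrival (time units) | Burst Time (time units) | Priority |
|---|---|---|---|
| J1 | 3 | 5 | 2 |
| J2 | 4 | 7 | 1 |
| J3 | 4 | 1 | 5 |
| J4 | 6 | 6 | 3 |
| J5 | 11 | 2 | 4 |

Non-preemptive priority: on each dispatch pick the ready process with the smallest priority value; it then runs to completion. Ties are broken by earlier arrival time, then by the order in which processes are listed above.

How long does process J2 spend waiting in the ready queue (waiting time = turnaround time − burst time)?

4

Schedule: | idle 0-3 | J1 3-8 | J2 8-15 | J4 15-21 | J5 21-23 | J3 23-24 |
Completion: J1=8  J2=15  J3=24  J4=21  J5=23
Waiting(J2) = turnaround − burst = 11 − 7 = 4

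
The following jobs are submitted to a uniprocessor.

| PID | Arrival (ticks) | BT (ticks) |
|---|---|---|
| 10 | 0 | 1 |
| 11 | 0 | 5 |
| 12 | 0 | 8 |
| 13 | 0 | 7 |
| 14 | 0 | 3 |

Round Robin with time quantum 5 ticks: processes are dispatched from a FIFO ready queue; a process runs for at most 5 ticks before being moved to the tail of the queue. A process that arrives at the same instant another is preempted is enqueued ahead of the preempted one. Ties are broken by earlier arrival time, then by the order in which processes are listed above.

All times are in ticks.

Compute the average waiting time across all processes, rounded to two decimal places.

Gantt: | 10 0-1 | 11 1-6 | 12 6-11 | 13 11-16 | 14 16-19 | 12 19-22 | 13 22-24 |
Completion: 10=1  11=6  12=22  13=24  14=19
Turnaround (C−A): 10=1  11=6  12=22  13=24  14=19
Waiting times: 10=0, 11=1, 12=14, 13=17, 14=16
Average waiting = (0+1+14+17+16) / 5 = 48/5 = 9.60

9.60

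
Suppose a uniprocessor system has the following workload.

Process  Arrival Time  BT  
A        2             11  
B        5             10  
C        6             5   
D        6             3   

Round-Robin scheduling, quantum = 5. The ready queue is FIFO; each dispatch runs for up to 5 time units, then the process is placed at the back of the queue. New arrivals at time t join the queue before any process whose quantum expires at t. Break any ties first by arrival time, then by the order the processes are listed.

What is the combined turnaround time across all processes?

Timeline: | idle 0-2 | A 2-7 | B 7-12 | C 12-17 | D 17-20 | A 20-25 | B 25-30 | A 30-31 |
Completion: A=31  B=30  C=17  D=20
Turnaround (C−A): A=29  B=25  C=11  D=14
Turnaround = completion − arrival: A=29, B=25, C=11, D=14
Total turnaround = 29 + 25 + 11 + 14 = 79

79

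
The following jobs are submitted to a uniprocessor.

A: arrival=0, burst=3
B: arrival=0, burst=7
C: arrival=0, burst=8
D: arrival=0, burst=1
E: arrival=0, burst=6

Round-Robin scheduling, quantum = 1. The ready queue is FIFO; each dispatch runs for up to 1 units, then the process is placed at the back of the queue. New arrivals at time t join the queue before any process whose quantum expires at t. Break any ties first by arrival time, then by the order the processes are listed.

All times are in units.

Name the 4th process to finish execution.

B

Timeline: | A 0-1 | B 1-2 | C 2-3 | D 3-4 | E 4-5 | A 5-6 | B 6-7 | C 7-8 | E 8-9 | A 9-10 | B 10-11 | C 11-12 | E 12-13 | B 13-14 | C 14-15 | E 15-16 | B 16-17 | C 17-18 | E 18-19 | B 19-20 | C 20-21 | E 21-22 | B 22-23 | C 23-25 |
Completion: A=10  B=23  C=25  D=4  E=22
Turnaround (C−A): A=10  B=23  C=25  D=4  E=22
Finish order: D → A → E → B → C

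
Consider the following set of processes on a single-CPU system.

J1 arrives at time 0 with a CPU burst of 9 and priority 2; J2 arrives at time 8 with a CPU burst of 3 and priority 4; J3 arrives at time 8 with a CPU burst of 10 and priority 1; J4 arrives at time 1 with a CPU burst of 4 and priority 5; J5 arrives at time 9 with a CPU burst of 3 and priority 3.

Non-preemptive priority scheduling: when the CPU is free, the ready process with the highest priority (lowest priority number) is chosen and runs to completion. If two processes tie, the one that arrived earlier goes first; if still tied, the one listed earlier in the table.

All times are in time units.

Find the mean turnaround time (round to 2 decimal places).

Gantt: | J1 0-9 | J3 9-19 | J5 19-22 | J2 22-25 | J4 25-29 |
Completion: J1=9  J2=25  J3=19  J4=29  J5=22
Turnaround (C−A): J1=9  J2=17  J3=11  J4=28  J5=13
Turnaround times: J1=9, J2=17, J3=11, J4=28, J5=13
Average turnaround = (9+17+11+28+13) / 5 = 78/5 = 15.60

15.60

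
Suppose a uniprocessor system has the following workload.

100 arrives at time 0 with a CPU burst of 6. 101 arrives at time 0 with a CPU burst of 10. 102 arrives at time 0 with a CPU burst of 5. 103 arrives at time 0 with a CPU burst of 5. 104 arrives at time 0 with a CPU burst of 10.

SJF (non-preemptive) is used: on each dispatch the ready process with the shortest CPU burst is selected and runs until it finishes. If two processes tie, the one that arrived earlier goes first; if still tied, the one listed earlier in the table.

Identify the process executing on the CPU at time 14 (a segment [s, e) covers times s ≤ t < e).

100

Timeline: | 102 0-5 | 103 5-10 | 100 10-16 | 101 16-26 | 104 26-36 |
Completion: 100=16  101=26  102=5  103=10  104=36
Turnaround (C−A): 100=16  101=26  102=5  103=10  104=36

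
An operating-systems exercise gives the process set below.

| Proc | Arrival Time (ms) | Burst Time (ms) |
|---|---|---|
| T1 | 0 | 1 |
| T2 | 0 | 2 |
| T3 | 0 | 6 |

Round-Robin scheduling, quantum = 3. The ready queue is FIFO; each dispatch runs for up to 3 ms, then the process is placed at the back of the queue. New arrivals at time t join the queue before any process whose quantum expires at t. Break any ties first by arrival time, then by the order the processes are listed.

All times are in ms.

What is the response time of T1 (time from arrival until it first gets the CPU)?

0

Schedule: | T1 0-1 | T2 1-3 | T3 3-9 |
Completion: T1=1  T2=3  T3=9
Turnaround (C−A): T1=1  T2=3  T3=9
Response(T1) = first start − arrival = 0 − 0 = 0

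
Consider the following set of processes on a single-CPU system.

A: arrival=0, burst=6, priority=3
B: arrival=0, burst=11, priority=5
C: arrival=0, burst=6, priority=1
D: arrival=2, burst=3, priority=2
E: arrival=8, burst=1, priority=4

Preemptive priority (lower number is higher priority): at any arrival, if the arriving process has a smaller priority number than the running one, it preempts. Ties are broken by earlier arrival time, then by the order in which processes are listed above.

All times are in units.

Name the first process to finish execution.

C

Schedule: | C 0-6 | D 6-9 | A 9-15 | E 15-16 | B 16-27 |
Completion: A=15  B=27  C=6  D=9  E=16
Turnaround (C−A): A=15  B=27  C=6  D=7  E=8
Finish order: C → D → A → E → B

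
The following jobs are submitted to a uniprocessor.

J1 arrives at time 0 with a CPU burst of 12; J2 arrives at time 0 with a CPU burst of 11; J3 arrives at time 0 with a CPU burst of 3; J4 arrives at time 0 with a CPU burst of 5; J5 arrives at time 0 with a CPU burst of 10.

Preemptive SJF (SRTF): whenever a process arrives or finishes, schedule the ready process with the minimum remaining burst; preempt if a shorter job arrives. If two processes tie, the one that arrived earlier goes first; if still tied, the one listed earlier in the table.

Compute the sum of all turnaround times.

Timeline: | J3 0-3 | J4 3-8 | J5 8-18 | J2 18-29 | J1 29-41 |
Completion: J1=41  J2=29  J3=3  J4=8  J5=18
Turnaround (C−A): J1=41  J2=29  J3=3  J4=8  J5=18
Turnaround = completion − arrival: J1=41, J2=29, J3=3, J4=8, J5=18
Total turnaround = 41 + 29 + 3 + 8 + 18 = 99

99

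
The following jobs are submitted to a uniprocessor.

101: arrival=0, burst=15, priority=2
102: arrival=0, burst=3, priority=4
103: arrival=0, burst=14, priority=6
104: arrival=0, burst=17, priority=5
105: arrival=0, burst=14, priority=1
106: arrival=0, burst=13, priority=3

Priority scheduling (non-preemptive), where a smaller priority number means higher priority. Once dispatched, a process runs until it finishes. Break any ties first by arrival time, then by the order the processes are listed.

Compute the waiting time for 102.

42

Timeline: | 105 0-14 | 101 14-29 | 106 29-42 | 102 42-45 | 104 45-62 | 103 62-76 |
Completion: 101=29  102=45  103=76  104=62  105=14  106=42
Turnaround (C−A): 101=29  102=45  103=76  104=62  105=14  106=42
Waiting(102) = turnaround − burst = 45 − 3 = 42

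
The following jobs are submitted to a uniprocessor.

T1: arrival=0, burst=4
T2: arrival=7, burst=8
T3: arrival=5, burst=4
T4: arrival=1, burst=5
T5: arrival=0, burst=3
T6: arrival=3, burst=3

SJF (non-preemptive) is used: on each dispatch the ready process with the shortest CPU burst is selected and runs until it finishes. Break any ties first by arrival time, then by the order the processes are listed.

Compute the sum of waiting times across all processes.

36

Gantt: | T5 0-3 | T6 3-6 | T1 6-10 | T3 10-14 | T4 14-19 | T2 19-27 |
Completion: T1=10  T2=27  T3=14  T4=19  T5=3  T6=6
Waiting = turnaround − burst: T1=6, T2=12, T3=5, T4=13, T5=0, T6=0
Total waiting = 6 + 12 + 5 + 13 + 0 + 0 = 36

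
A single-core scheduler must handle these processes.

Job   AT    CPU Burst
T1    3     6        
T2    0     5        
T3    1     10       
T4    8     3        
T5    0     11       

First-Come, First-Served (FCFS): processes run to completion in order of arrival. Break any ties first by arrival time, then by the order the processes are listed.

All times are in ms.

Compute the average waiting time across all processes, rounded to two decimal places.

Schedule: | T2 0-5 | T5 5-16 | T3 16-26 | T1 26-32 | T4 32-35 |
Completion: T1=32  T2=5  T3=26  T4=35  T5=16
Turnaround (C−A): T1=29  T2=5  T3=25  T4=27  T5=16
Waiting times: T1=23, T2=0, T3=15, T4=24, T5=5
Average waiting = (23+0+15+24+5) / 5 = 67/5 = 13.40

13.40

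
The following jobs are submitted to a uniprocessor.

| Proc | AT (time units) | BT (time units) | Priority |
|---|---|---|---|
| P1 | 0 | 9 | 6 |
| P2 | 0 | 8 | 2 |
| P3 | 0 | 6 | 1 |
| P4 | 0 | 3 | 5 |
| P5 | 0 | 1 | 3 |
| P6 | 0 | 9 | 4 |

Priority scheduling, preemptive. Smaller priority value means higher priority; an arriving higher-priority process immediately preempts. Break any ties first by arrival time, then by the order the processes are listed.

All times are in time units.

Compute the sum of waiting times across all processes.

86

Gantt: | P3 0-6 | P2 6-14 | P5 14-15 | P6 15-24 | P4 24-27 | P1 27-36 |
Completion: P1=36  P2=14  P3=6  P4=27  P5=15  P6=24
Waiting = turnaround − burst: P1=27, P2=6, P3=0, P4=24, P5=14, P6=15
Total waiting = 27 + 6 + 0 + 24 + 14 + 15 = 86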